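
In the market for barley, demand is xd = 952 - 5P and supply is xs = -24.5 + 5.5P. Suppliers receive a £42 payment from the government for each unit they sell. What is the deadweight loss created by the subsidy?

Pre-subsidy: 952 - 5P = -24.5 + 5.5P gives P* = 93, x* = 487.
With the subsidy, sellers receive Ps = Pb + 42 for each unit, where Pb is the price buyers pay.
Supply in terms of Pb becomes xs = -24.5 + 5.5(Pb + 42) = 206.5 + 5.5Pb. Setting this equal to demand: 952 - 5Pb = 206.5 + 5.5Pb, so Pb = 71.
Sellers receive Ps = 71 + 42 = 113; x' = 952 − 5·71 = 597.
The subsidy expands output by 597 − 487 = 110 past the efficient level; on those units the gap between marginal cost and willingness to pay runs from 0 up to 42.
DWL = ½ × 42 × 110 = 2310.

Deadweight loss = £2310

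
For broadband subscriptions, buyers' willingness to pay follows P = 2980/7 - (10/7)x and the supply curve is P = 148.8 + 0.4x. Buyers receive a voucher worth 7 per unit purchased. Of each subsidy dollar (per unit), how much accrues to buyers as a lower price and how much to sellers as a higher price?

Buyers gain 5.46875 per unit; sellers gain 1.53125 per unit

Pre-subsidy: 2980/7 - (10/7)x = 148.8 + 0.4x gives x* = 151.4375 and P* = 209.375.
With the rebate, buyers effectively pay Pb = Ps − 7, where Ps is the price sellers receive.
On the curves, Pb = 2980/7 - (10/7)x and Ps = 148.8 + 0.4x; the wedge Ps − Pb = 7 gives 148.8 + 0.4x − (2980/7 - (10/7)x) = 7, so x' = 155.265625.
Then Pb = 2980/7 − (10/7)·155.265625 = 203.90625 and Ps = 148.8 + 0.4·155.265625 = 210.90625.
Buyers' price falls by P* − Pb = 209.375 − 203.90625 = 5.46875; sellers' price rises by Ps − P* = 210.90625 − 209.375 = 1.53125.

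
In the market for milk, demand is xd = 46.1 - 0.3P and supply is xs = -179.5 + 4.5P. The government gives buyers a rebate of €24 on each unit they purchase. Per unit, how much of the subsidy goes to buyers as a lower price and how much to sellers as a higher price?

Pre-subsidy: 46.1 - 0.3P = -179.5 + 4.5P gives P* = 47, x* = 32.
With the rebate, buyers effectively pay Pb = Ps − 24, where Ps is the price sellers receive.
Demand in terms of Ps becomes xd = 46.1 − 0.3(Ps − 24) = 53.3 - 0.3Ps. Setting this equal to supply: 53.3 - 0.3Ps = -179.5 + 4.5Ps, so Ps = 48.5.
Buyers pay Pb = 48.5 − 24 = 24.5; x' = -179.5 + 4.5·48.5 = 38.75.
Buyers' price falls by P* − Pb = 47 − 24.5 = 22.5; sellers' price rises by Ps − P* = 48.5 − 47 = 1.5.

Buyers gain €22.5 per unit; sellers gain €1.5 per unit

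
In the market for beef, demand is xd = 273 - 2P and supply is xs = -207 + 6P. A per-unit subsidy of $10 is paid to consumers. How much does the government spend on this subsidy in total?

Government cost = $1680

Pre-subsidy: 273 - 2P = -207 + 6P gives P* = 60, x* = 153.
With the rebate, buyers effectively pay Pb = Ps − 10, where Ps is the price sellers receive.
Demand in terms of Ps becomes xd = 273 − 2(Ps − 10) = 293 - 2Ps. Setting this equal to supply: 293 - 2Ps = -207 + 6Ps, so Ps = 62.5.
Buyers pay Pb = 62.5 − 10 = 52.5; x' = -207 + 6·62.5 = 168.
Government outlay = subsidy × quantity = 10 × 168 = 1680.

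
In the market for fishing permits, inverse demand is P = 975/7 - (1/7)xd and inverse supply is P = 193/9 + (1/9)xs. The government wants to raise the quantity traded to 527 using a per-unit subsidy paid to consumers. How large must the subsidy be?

Required subsidy s = 16 per unit

At x = 527, from the demand curve buyers pay Pb = 975/7 − (1/7)·527 = 64; from the supply curve sellers need Ps = 193/9 + (1/9)·527 = 80.
The subsidy must fill the gap: s = Ps − Pb = 80 − 64 = 16.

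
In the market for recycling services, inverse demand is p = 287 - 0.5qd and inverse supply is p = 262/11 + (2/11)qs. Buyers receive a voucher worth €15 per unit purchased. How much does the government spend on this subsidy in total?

Government cost = €6120

Pre-subsidy: 287 - 0.5q = 262/11 + (2/11)q gives q* = 386 and p* = 94.
With the rebate, buyers effectively pay pb = ps − 15, where ps is the price sellers receive.
On the curves, pb = 287 - 0.5q and ps = 262/11 + (2/11)q; the wedge ps − pb = 15 gives 262/11 + (2/11)q − (287 - 0.5q) = 15, so q' = 408.
Then pb = 287 − 0.5·408 = 83 and ps = 262/11 + (2/11)·408 = 98.
Government outlay = subsidy × quantity = 15 × 408 = 6120.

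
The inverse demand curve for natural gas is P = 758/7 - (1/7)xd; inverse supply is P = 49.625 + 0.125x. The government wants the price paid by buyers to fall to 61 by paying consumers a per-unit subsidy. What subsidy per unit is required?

At a buyer price of 61, quantity demanded is 758 − 7·61 = 331.
Sellers supply 331 only when they receive Ps = 49.625 + 0.125·331 = 91.
s = Ps − Pb = 91 − 61 = 30.

Required subsidy s = 30 per unit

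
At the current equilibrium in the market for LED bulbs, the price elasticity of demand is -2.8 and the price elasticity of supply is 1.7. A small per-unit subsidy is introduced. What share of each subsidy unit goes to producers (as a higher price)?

Producer share = 28/45

For a small subsidy around the equilibrium, the benefit split depends on the relative slopes, which at a point are proportional to the elasticities.
Buyer share = εs/(εs + |εd|) = 1.7/(1.7 + 2.8) = 17/45; seller share = |εd|/(εs + |εd|) = 28/45.
So producers capture 28/45 of the subsidy.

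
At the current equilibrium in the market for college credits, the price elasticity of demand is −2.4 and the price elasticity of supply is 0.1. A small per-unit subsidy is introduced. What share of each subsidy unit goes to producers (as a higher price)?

Producer share = 0.96

For a small subsidy around the equilibrium, the benefit split depends on the relative slopes, which at a point are proportional to the elasticities.
Buyer share = εs/(εs + |εd|) = 0.1/(0.1 + 2.4) = 0.04; seller share = |εd|/(εs + |εd|) = 0.96.
So producers capture 0.96 of the subsidy.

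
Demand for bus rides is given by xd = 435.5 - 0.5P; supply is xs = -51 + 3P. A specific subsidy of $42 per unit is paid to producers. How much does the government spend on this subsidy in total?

Pre-subsidy: 435.5 - 0.5P = -51 + 3P gives P* = 139, x* = 366.
With the subsidy, sellers receive Ps = Pb + 42 for each unit, where Pb is the price buyers pay.
Supply in terms of Pb becomes xs = -51 + 3(Pb + 42) = 75 + 3Pb. Setting this equal to demand: 435.5 - 0.5Pb = 75 + 3Pb, so Pb = 103.
Sellers receive Ps = 103 + 42 = 145; x' = 435.5 − 0.5·103 = 384.
Government outlay = subsidy × quantity = 42 × 384 = 16128.

Government cost = $16128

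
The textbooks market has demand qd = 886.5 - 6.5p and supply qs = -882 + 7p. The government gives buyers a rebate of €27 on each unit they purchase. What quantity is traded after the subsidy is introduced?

q' = 126

Pre-subsidy: 886.5 - 6.5p = -882 + 7p gives p* = 131, q* = 35.
With the rebate, buyers effectively pay pb = ps − 27, where ps is the price sellers receive.
Demand in terms of ps becomes qd = 886.5 − 6.5(ps − 27) = 1062 - 6.5ps. Setting this equal to supply: 1062 - 6.5ps = -882 + 7ps, so ps = 144.
Buyers pay pb = 144 − 27 = 117; q' = -882 + 7·144 = 126.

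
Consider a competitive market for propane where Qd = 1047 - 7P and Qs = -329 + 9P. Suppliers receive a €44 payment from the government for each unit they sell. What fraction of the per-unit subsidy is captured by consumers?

Pre-subsidy: 1047 - 7P = -329 + 9P gives P* = 86, Q* = 445.
With the subsidy, sellers receive Ps = Pb + 44 for each unit, where Pb is the price buyers pay.
Supply in terms of Pb becomes Qs = -329 + 9(Pb + 44) = 67 + 9Pb. Setting this equal to demand: 1047 - 7Pb = 67 + 9Pb, so Pb = 61.25.
Sellers receive Ps = 61.25 + 44 = 105.25; Q' = 1047 − 7·61.25 = 618.25.
Buyers' price falls by P* − Pb = 86 − 61.25 = 24.75; sellers' price rises by Ps − P* = 105.25 − 86 = 19.25.
So consumers capture 24.75/44 = 0.5625 of each unit of subsidy.

Consumer share = 0.5625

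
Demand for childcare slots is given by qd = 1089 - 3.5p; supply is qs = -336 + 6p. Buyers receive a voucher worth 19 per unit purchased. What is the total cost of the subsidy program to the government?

Pre-subsidy: 1089 - 3.5p = -336 + 6p gives p* = 150, q* = 564.
With the rebate, buyers effectively pay pb = ps − 19, where ps is the price sellers receive.
Demand in terms of ps becomes qd = 1089 − 3.5(ps − 19) = 1155.5 - 3.5ps. Setting this equal to supply: 1155.5 - 3.5ps = -336 + 6ps, so ps = 157.
Buyers pay pb = 157 − 19 = 138; q' = -336 + 6·157 = 606.
Government outlay = subsidy × quantity = 19 × 606 = 11514.

Government cost = 11514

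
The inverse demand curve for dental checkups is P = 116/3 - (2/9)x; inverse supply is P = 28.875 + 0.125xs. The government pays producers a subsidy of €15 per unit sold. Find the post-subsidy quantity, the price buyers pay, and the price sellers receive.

Pre-subsidy: 116/3 - (2/9)x = 28.875 + 0.125x gives x* = 28.2 and P* = 32.4.
With the subsidy, sellers receive Ps = Pb + 15 for each unit, where Pb is the price buyers pay.
On the curves, Pb = 116/3 - (2/9)x and Ps = 28.875 + 0.125x; the wedge Ps − Pb = 15 gives 28.875 + 0.125x − (116/3 - (2/9)x) = 15, so x' = 71.4.
Then Pb = 116/3 − (2/9)·71.4 = 22.8 and Ps = 28.875 + 0.125·71.4 = 37.8.

x' = 71.4; buyers pay €22.8; sellers receive €37.8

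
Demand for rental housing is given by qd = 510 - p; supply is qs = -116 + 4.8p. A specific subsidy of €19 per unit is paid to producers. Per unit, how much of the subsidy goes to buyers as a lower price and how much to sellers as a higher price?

Pre-subsidy: 510 - p = -116 + 4.8p gives p* = 3130/29, q* = 11660/29.
With the subsidy, sellers receive ps = pb + 19 for each unit, where pb is the price buyers pay.
Supply in terms of pb becomes qs = -116 + 4.8(pb + 19) = -24.8 + 4.8pb. Setting this equal to demand: 510 - pb = -24.8 + 4.8pb, so pb = 2674/29.
Sellers receive ps = 2674/29 + 19 = 3225/29; q' = 510 − 1·(2674/29) = 12116/29.
Buyers' price falls by p* − pb = 3130/29 − 2674/29 = 456/29; sellers' price rises by ps − p* = 3225/29 − 3130/29 = 95/29.

Buyers gain 456/29 per unit; sellers gain 95/29 per unit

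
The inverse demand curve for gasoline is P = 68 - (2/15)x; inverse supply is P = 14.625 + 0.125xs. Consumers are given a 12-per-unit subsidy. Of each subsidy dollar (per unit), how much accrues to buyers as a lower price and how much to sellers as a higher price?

Pre-subsidy: 68 - (2/15)x = 14.625 + 0.125x gives x* = 6405/31 and P* = 1254/31.
With the rebate, buyers effectively pay Pb = Ps − 12, where Ps is the price sellers receive.
On the curves, Pb = 68 - (2/15)x and Ps = 14.625 + 0.125x; the wedge Ps − Pb = 12 gives 14.625 + 0.125x − (68 - (2/15)x) = 12, so x' = 7845/31.
Then Pb = 68 − (2/15)·(7845/31) = 1062/31 and Ps = 14.625 + 0.125·(7845/31) = 1434/31.
Buyers' price falls by P* − Pb = 1254/31 − 1062/31 = 192/31; sellers' price rises by Ps − P* = 1434/31 − 1254/31 = 180/31.

Buyers gain 192/31 per unit; sellers gain 180/31 per unit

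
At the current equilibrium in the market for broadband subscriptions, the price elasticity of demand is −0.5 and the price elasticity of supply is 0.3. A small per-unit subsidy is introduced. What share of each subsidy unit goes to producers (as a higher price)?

For a small subsidy around the equilibrium, the benefit split depends on the relative slopes, which at a point are proportional to the elasticities.
Buyer share = εs/(εs + |εd|) = 0.3/(0.3 + 0.5) = 0.375; seller share = |εd|/(εs + |εd|) = 0.625.
So producers capture 0.625 of the subsidy.

Producer share = 0.625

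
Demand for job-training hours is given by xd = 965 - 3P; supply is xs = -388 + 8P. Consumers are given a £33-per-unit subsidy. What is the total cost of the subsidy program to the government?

Pre-subsidy: 965 - 3P = -388 + 8P gives P* = 123, x* = 596.
With the rebate, buyers effectively pay Pb = Ps − 33, where Ps is the price sellers receive.
Demand in terms of Ps becomes xd = 965 − 3(Ps − 33) = 1064 - 3Ps. Setting this equal to supply: 1064 - 3Ps = -388 + 8Ps, so Ps = 132.
Buyers pay Pb = 132 − 33 = 99; x' = -388 + 8·132 = 668.
Government outlay = subsidy × quantity = 33 × 668 = 22044.

Government cost = £22044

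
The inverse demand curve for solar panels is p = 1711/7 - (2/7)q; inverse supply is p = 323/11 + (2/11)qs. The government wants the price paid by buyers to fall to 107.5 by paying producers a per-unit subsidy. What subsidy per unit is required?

At a buyer price of 107.5, quantity demanded is 855.5 − 3.5·107.5 = 479.25.
Sellers supply 479.25 only when they receive ps = 323/11 + (2/11)·479.25 = 116.5.
s = ps − pb = 116.5 − 107.5 = 9.

Required subsidy s = 9 per unit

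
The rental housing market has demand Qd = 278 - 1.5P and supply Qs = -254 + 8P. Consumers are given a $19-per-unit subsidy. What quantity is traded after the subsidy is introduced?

Q' = 218

Pre-subsidy: 278 - 1.5P = -254 + 8P gives P* = 56, Q* = 194.
With the rebate, buyers effectively pay Pb = Ps − 19, where Ps is the price sellers receive.
Demand in terms of Ps becomes Qd = 278 − 1.5(Ps − 19) = 306.5 - 1.5Ps. Setting this equal to supply: 306.5 - 1.5Ps = -254 + 8Ps, so Ps = 59.
Buyers pay Pb = 59 − 19 = 40; Q' = -254 + 8·59 = 218.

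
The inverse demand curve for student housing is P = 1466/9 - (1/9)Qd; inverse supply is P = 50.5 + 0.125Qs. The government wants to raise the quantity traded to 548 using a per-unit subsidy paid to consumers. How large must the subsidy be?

Required subsidy s = 17 per unit

At Q = 548, from the demand curve buyers pay Pb = 1466/9 − (1/9)·548 = 102; from the supply curve sellers need Ps = 50.5 + 0.125·548 = 119.
The subsidy must fill the gap: s = Ps − Pb = 119 − 102 = 17.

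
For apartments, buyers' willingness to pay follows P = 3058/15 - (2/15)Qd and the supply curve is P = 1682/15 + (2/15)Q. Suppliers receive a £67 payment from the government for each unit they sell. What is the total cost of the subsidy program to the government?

Pre-subsidy: 3058/15 - (2/15)Q = 1682/15 + (2/15)Q gives Q* = 344 and P* = 158.
With the subsidy, sellers receive Ps = Pb + 67 for each unit, where Pb is the price buyers pay.
On the curves, Pb = 3058/15 - (2/15)Q and Ps = 1682/15 + (2/15)Q; the wedge Ps − Pb = 67 gives 1682/15 + (2/15)Q − (3058/15 - (2/15)Q) = 67, so Q' = 595.25.
Then Pb = 3058/15 − (2/15)·595.25 = 124.5 and Ps = 1682/15 + (2/15)·595.25 = 191.5.
Government outlay = subsidy × quantity = 67 × 595.25 = 39881.75.

Government cost = £39881.75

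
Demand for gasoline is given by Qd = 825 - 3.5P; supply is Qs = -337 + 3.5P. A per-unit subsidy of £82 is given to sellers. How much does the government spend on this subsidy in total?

Government cost = £31775

Pre-subsidy: 825 - 3.5P = -337 + 3.5P gives P* = 166, Q* = 244.
With the subsidy, sellers receive Ps = Pb + 82 for each unit, where Pb is the price buyers pay.
Supply in terms of Pb becomes Qs = -337 + 3.5(Pb + 82) = -50 + 3.5Pb. Setting this equal to demand: 825 - 3.5Pb = -50 + 3.5Pb, so Pb = 125.
Sellers receive Ps = 125 + 82 = 207; Q' = 825 − 3.5·125 = 387.5.
Government outlay = subsidy × quantity = 82 × 387.5 = 31775.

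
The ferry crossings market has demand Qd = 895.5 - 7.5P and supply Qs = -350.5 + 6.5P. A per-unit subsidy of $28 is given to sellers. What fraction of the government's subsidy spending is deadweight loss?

DWL / government spending = 65/434

Pre-subsidy: 895.5 - 7.5P = -350.5 + 6.5P gives P* = 89, Q* = 228.
With the subsidy, sellers receive Ps = Pb + 28 for each unit, where Pb is the price buyers pay.
Supply in terms of Pb becomes Qs = -350.5 + 6.5(Pb + 28) = -168.5 + 6.5Pb. Setting this equal to demand: 895.5 - 7.5Pb = -168.5 + 6.5Pb, so Pb = 76.
Sellers receive Ps = 76 + 28 = 104; Q' = 895.5 − 7.5·76 = 325.5.
ΔCS = ½(228 + 325.5)(89 − 76) = 3597.75; ΔPS = ½(228 + 325.5)(104 − 89) = 4151.25.
Government spending = 28 × 325.5 = 9114.
DWL = ½ × 28 × (325.5 − 228) = 1365; fraction = 1365 / 9114 = 65/434.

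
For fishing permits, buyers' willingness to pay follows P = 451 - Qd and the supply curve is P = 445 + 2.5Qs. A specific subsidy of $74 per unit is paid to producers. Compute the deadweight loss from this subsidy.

Deadweight loss = 5476/7

Pre-subsidy: 451 - Q = 445 + 2.5Q gives Q* = 12/7 and P* = 3145/7.
With the subsidy, sellers receive Ps = Pb + 74 for each unit, where Pb is the price buyers pay.
On the curves, Pb = 451 - Q and Ps = 445 + 2.5Q; the wedge Ps − Pb = 74 gives 445 + 2.5Q − (451 - Q) = 74, so Q' = 160/7.
Then Pb = 451 − 1·(160/7) = 2997/7 and Ps = 445 + 2.5·(160/7) = 3515/7.
The subsidy expands output by 160/7 − 12/7 = 148/7 past the efficient level; on those units the gap between marginal cost and willingness to pay runs from 0 up to 74.
DWL = ½ × 74 × 148/7 = 5476/7.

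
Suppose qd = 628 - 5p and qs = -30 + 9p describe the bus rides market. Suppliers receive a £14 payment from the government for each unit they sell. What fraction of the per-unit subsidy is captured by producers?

Pre-subsidy: 628 - 5p = -30 + 9p gives p* = 47, q* = 393.
With the subsidy, sellers receive ps = pb + 14 for each unit, where pb is the price buyers pay.
Supply in terms of pb becomes qs = -30 + 9(pb + 14) = 96 + 9pb. Setting this equal to demand: 628 - 5pb = 96 + 9pb, so pb = 38.
Sellers receive ps = 38 + 14 = 52; q' = 628 − 5·38 = 438.
Buyers' price falls by p* − pb = 47 − 38 = 9; sellers' price rises by ps − p* = 52 − 47 = 5.
So producers capture 5/14 = 5/14 of each unit of subsidy.

Producer share = 5/14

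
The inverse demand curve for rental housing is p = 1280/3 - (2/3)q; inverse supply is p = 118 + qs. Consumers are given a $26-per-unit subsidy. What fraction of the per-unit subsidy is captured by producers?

Producer share = 0.6

Pre-subsidy: 1280/3 - (2/3)q = 118 + q gives q* = 185.2 and p* = 303.2.
With the rebate, buyers effectively pay pb = ps − 26, where ps is the price sellers receive.
On the curves, pb = 1280/3 - (2/3)q and ps = 118 + q; the wedge ps − pb = 26 gives 118 + q − (1280/3 - (2/3)q) = 26, so q' = 200.8.
Then pb = 1280/3 − (2/3)·200.8 = 292.8 and ps = 118 + 1·200.8 = 318.8.
Buyers' price falls by p* − pb = 303.2 − 292.8 = 10.4; sellers' price rises by ps − p* = 318.8 − 303.2 = 15.6.
So producers capture 15.6/26 = 0.6 of each unit of subsidy.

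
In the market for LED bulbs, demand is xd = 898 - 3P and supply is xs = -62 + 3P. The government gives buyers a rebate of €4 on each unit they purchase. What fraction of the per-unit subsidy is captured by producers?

Pre-subsidy: 898 - 3P = -62 + 3P gives P* = 160, x* = 418.
With the rebate, buyers effectively pay Pb = Ps − 4, where Ps is the price sellers receive.
Demand in terms of Ps becomes xd = 898 − 3(Ps − 4) = 910 - 3Ps. Setting this equal to supply: 910 - 3Ps = -62 + 3Ps, so Ps = 162.
Buyers pay Pb = 162 − 4 = 158; x' = -62 + 3·162 = 424.
Buyers' price falls by P* − Pb = 160 − 158 = 2; sellers' price rises by Ps − P* = 162 − 160 = 2.
So producers capture 2/4 = 0.5 of each unit of subsidy.

Producer share = 0.5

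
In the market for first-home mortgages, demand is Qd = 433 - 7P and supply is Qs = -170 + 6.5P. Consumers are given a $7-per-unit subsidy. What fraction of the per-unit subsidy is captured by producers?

Producer share = 14/27

Pre-subsidy: 433 - 7P = -170 + 6.5P gives P* = 134/3, Q* = 361/3.
With the rebate, buyers effectively pay Pb = Ps − 7, where Ps is the price sellers receive.
Demand in terms of Ps becomes Qd = 433 − 7(Ps − 7) = 482 - 7Ps. Setting this equal to supply: 482 - 7Ps = -170 + 6.5Ps, so Ps = 1304/27.
Buyers pay Pb = 1304/27 − 7 = 1115/27; Q' = -170 + 6.5·(1304/27) = 3886/27.
Buyers' price falls by P* − Pb = 134/3 − 1115/27 = 91/27; sellers' price rises by Ps − P* = 1304/27 − 134/3 = 98/27.
So producers capture (98/27)/7 = 14/27 of each unit of subsidy.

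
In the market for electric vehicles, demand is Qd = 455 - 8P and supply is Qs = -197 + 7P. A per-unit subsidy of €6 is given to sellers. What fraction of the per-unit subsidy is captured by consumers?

Pre-subsidy: 455 - 8P = -197 + 7P gives P* = 652/15, Q* = 1609/15.
With the subsidy, sellers receive Ps = Pb + 6 for each unit, where Pb is the price buyers pay.
Supply in terms of Pb becomes Qs = -197 + 7(Pb + 6) = -155 + 7Pb. Setting this equal to demand: 455 - 8Pb = -155 + 7Pb, so Pb = 122/3.
Sellers receive Ps = 122/3 + 6 = 140/3; Q' = 455 − 8·(122/3) = 389/3.
Buyers' price falls by P* − Pb = 652/15 − 122/3 = 2.8; sellers' price rises by Ps − P* = 140/3 − 652/15 = 3.2.
So consumers capture 2.8/6 = 7/15 of each unit of subsidy.

Consumer share = 7/15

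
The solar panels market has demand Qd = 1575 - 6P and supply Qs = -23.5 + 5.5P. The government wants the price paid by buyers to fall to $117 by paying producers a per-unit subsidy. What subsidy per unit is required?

At a buyer price of 117, quantity demanded is 1575 − 6·117 = 873.
Sellers supply 873 only when they receive Ps with -23.5 + 5.5·Ps = 873, i.e. Ps = 163.
s = Ps − Pb = 163 − 117 = 46.

Required subsidy s = $46 per unit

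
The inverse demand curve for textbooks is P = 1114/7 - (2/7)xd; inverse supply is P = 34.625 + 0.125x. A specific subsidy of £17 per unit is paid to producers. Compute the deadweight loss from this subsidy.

Pre-subsidy: 1114/7 - (2/7)x = 34.625 + 0.125x gives x* = 6973/23 and P* = 1668/23.
With the subsidy, sellers receive Ps = Pb + 17 for each unit, where Pb is the price buyers pay.
On the curves, Pb = 1114/7 - (2/7)x and Ps = 34.625 + 0.125x; the wedge Ps − Pb = 17 gives 34.625 + 0.125x − (1114/7 - (2/7)x) = 17, so x' = 7925/23.
Then Pb = 1114/7 − (2/7)·(7925/23) = 1396/23 and Ps = 34.625 + 0.125·(7925/23) = 1787/23.
The subsidy expands output by 7925/23 − 6973/23 = 952/23 past the efficient level; on those units the gap between marginal cost and willingness to pay runs from 0 up to 17.
DWL = ½ × 17 × 952/23 = 8092/23.

Deadweight loss = 8092/23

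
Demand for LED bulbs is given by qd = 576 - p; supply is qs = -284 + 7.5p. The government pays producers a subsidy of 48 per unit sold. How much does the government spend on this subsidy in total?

Government cost = 422016/17

Pre-subsidy: 576 - p = -284 + 7.5p gives p* = 1720/17, q* = 8072/17.
With the subsidy, sellers receive ps = pb + 48 for each unit, where pb is the price buyers pay.
Supply in terms of pb becomes qs = -284 + 7.5(pb + 48) = 76 + 7.5pb. Setting this equal to demand: 576 - pb = 76 + 7.5pb, so pb = 1000/17.
Sellers receive ps = 1000/17 + 48 = 1816/17; q' = 576 − 1·(1000/17) = 8792/17.
Government outlay = subsidy × quantity = 48 × 8792/17 = 422016/17.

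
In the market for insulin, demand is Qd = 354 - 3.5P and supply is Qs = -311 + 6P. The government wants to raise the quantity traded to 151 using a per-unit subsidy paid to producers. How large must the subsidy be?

At Q = 151, invert demand for the buyer price: Pb = (354 − 151)/3.5 = 58; invert supply for the seller price: Ps = (151 − (-311))/6 = 77.
The subsidy must fill the gap: s = Ps − Pb = 77 − 58 = 19.

Required subsidy s = 19 per unit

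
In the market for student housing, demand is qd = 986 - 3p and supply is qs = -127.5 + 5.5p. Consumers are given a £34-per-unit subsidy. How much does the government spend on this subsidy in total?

Pre-subsidy: 986 - 3p = -127.5 + 5.5p gives p* = 131, q* = 593.
With the rebate, buyers effectively pay pb = ps − 34, where ps is the price sellers receive.
Demand in terms of ps becomes qd = 986 − 3(ps − 34) = 1088 - 3ps. Setting this equal to supply: 1088 - 3ps = -127.5 + 5.5ps, so ps = 143.
Buyers pay pb = 143 − 34 = 109; q' = -127.5 + 5.5·143 = 659.
Government outlay = subsidy × quantity = 34 × 659 = 22406.

Government cost = £22406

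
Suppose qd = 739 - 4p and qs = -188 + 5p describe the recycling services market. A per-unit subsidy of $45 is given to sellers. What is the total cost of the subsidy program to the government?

Pre-subsidy: 739 - 4p = -188 + 5p gives p* = 103, q* = 327.
With the subsidy, sellers receive ps = pb + 45 for each unit, where pb is the price buyers pay.
Supply in terms of pb becomes qs = -188 + 5(pb + 45) = 37 + 5pb. Setting this equal to demand: 739 - 4pb = 37 + 5pb, so pb = 78.
Sellers receive ps = 78 + 45 = 123; q' = 739 − 4·78 = 427.
Government outlay = subsidy × quantity = 45 × 427 = 19215.

Government cost = $19215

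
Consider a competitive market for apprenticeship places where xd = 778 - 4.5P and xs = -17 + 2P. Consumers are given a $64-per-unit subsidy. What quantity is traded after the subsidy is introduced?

x' = 4111/13

Pre-subsidy: 778 - 4.5P = -17 + 2P gives P* = 1590/13, x* = 2959/13.
With the rebate, buyers effectively pay Pb = Ps − 64, where Ps is the price sellers receive.
Demand in terms of Ps becomes xd = 778 − 4.5(Ps − 64) = 1066 - 4.5Ps. Setting this equal to supply: 1066 - 4.5Ps = -17 + 2Ps, so Ps = 2166/13.
Buyers pay Pb = 2166/13 − 64 = 1334/13; x' = -17 + 2·(2166/13) = 4111/13.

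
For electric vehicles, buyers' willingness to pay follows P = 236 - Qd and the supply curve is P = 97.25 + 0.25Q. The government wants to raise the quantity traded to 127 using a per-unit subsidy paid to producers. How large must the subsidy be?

At Q = 127, from the demand curve buyers pay Pb = 236 − 1·127 = 109; from the supply curve sellers need Ps = 97.25 + 0.25·127 = 129.
The subsidy must fill the gap: s = Ps − Pb = 129 − 109 = 20.

Required subsidy s = 20 per unit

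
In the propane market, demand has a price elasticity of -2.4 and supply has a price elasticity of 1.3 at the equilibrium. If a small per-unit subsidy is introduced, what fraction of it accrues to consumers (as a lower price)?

Consumer share = 13/37

For a small subsidy around the equilibrium, the benefit split depends on the relative slopes, which at a point are proportional to the elasticities.
Buyer share = εs/(εs + |εd|) = 1.3/(1.3 + 2.4) = 13/37; seller share = |εd|/(εs + |εd|) = 24/37.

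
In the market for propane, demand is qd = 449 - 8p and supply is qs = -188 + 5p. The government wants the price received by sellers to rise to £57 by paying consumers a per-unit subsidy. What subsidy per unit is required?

At a seller price of 57, quantity supplied is -188 + 5·57 = 97.
Buyers absorb 97 only when they pay pb with 449 − 8·pb = 97, i.e. pb = 44.
s = ps − pb = 57 − 44 = 13.

Required subsidy s = £13 per unit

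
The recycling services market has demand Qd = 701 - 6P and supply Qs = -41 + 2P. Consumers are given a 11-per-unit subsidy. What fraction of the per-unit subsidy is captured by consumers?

Pre-subsidy: 701 - 6P = -41 + 2P gives P* = 92.75, Q* = 144.5.
With the rebate, buyers effectively pay Pb = Ps − 11, where Ps is the price sellers receive.
Demand in terms of Ps becomes Qd = 701 − 6(Ps − 11) = 767 - 6Ps. Setting this equal to supply: 767 - 6Ps = -41 + 2Ps, so Ps = 101.
Buyers pay Pb = 101 − 11 = 90; Q' = -41 + 2·101 = 161.
Buyers' price falls by P* − Pb = 92.75 − 90 = 2.75; sellers' price rises by Ps − P* = 101 − 92.75 = 8.25.
So consumers capture 2.75/11 = 0.25 of each unit of subsidy.

Consumer share = 0.25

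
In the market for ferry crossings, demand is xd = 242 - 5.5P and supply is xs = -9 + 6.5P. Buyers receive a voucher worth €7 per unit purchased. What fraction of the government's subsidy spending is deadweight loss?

Pre-subsidy: 242 - 5.5P = -9 + 6.5P gives P* = 251/12, x* = 3047/24.
With the rebate, buyers effectively pay Pb = Ps − 7, where Ps is the price sellers receive.
Demand in terms of Ps becomes xd = 242 − 5.5(Ps − 7) = 280.5 - 5.5Ps. Setting this equal to supply: 280.5 - 5.5Ps = -9 + 6.5Ps, so Ps = 24.125.
Buyers pay Pb = 24.125 − 7 = 17.125; x' = -9 + 6.5·24.125 = 147.8125.
ΔCS = ½(3047/24 + 147.8125)(251/12 − 17.125) = 1200199/2304; ΔPS = ½(3047/24 + 147.8125)(24.125 − 251/12) = 1015553/2304.
Government spending = 7 × 147.8125 = 1034.6875.
DWL = ½ × 7 × (147.8125 − 3047/24) = 7007/96; fraction = (7007/96) / 1034.6875 = 91/1290.

DWL / government spending = 91/1290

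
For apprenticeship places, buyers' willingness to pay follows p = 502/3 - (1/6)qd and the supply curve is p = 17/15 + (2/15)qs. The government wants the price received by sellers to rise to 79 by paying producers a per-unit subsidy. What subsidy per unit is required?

Required subsidy s = 9 per unit

At a seller price of 79, quantity supplied is -8.5 + 7.5·79 = 584.
Buyers absorb 584 only when they pay pb = 502/3 − (1/6)·584 = 70.
s = ps − pb = 79 − 70 = 9.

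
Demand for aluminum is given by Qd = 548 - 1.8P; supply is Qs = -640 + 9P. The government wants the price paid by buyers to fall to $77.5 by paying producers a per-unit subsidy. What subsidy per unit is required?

Required subsidy s = $39 per unit

At a buyer price of 77.5, quantity demanded is 548 − 1.8·77.5 = 408.5.
Sellers supply 408.5 only when they receive Ps with -640 + 9·Ps = 408.5, i.e. Ps = 116.5.
s = Ps − Pb = 116.5 − 77.5 = 39.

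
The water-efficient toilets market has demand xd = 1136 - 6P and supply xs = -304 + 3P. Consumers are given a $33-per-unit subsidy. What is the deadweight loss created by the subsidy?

Pre-subsidy: 1136 - 6P = -304 + 3P gives P* = 160, x* = 176.
With the rebate, buyers effectively pay Pb = Ps − 33, where Ps is the price sellers receive.
Demand in terms of Ps becomes xd = 1136 − 6(Ps − 33) = 1334 - 6Ps. Setting this equal to supply: 1334 - 6Ps = -304 + 3Ps, so Ps = 182.
Buyers pay Pb = 182 − 33 = 149; x' = -304 + 3·182 = 242.
The subsidy expands output by 242 − 176 = 66 past the efficient level; on those units the gap between marginal cost and willingness to pay runs from 0 up to 33.
DWL = ½ × 33 × 66 = 1089.

Deadweight loss = $1089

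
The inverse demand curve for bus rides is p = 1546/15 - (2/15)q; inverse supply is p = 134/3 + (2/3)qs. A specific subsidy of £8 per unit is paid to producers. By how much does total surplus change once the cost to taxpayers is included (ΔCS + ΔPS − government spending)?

Pre-subsidy: 1546/15 - (2/15)q = 134/3 + (2/3)q gives q* = 73 and p* = 280/3.
With the subsidy, sellers receive ps = pb + 8 for each unit, where pb is the price buyers pay.
On the curves, pb = 1546/15 - (2/15)q and ps = 134/3 + (2/3)q; the wedge ps − pb = 8 gives 134/3 + (2/3)q − (1546/15 - (2/15)q) = 8, so q' = 83.
Then pb = 1546/15 − (2/15)·83 = 92 and ps = 134/3 + (2/3)·83 = 100.
ΔCS = ½(73 + 83)(280/3 − 92) = 104; ΔPS = ½(73 + 83)(100 − 280/3) = 520.
Government spending = 8 × 83 = 664.
Net change = 104 + 520 − 664 = -40. The loss equals the DWL triangle ½·8·10.

Net change in total surplus = -£40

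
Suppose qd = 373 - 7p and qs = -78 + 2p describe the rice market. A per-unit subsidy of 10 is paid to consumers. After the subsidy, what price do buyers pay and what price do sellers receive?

Pre-subsidy: 373 - 7p = -78 + 2p gives p* = 451/9, q* = 200/9.
With the rebate, buyers effectively pay pb = ps − 10, where ps is the price sellers receive.
Demand in terms of ps becomes qd = 373 − 7(ps − 10) = 443 - 7ps. Setting this equal to supply: 443 - 7ps = -78 + 2ps, so ps = 521/9.
Buyers pay pb = 521/9 − 10 = 431/9; q' = -78 + 2·(521/9) = 340/9.

Buyers pay 431/9; sellers receive 521/9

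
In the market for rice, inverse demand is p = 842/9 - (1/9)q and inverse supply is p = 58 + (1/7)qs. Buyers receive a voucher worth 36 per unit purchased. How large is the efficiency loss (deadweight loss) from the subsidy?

Pre-subsidy: 842/9 - (1/9)q = 58 + (1/7)q gives q* = 140 and p* = 78.
With the rebate, buyers effectively pay pb = ps − 36, where ps is the price sellers receive.
On the curves, pb = 842/9 - (1/9)q and ps = 58 + (1/7)q; the wedge ps − pb = 36 gives 58 + (1/7)q − (842/9 - (1/9)q) = 36, so q' = 281.75.
Then pb = 842/9 − (1/9)·281.75 = 62.25 and ps = 58 + (1/7)·281.75 = 98.25.
The subsidy expands output by 281.75 − 140 = 141.75 past the efficient level; on those units the gap between marginal cost and willingness to pay runs from 0 up to 36.
DWL = ½ × 36 × 141.75 = 2551.5.

Deadweight loss = 2551.5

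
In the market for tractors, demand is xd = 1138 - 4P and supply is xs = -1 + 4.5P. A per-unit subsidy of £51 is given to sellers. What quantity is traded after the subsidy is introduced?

x' = 710

Pre-subsidy: 1138 - 4P = -1 + 4.5P gives P* = 134, x* = 602.
With the subsidy, sellers receive Ps = Pb + 51 for each unit, where Pb is the price buyers pay.
Supply in terms of Pb becomes xs = -1 + 4.5(Pb + 51) = 228.5 + 4.5Pb. Setting this equal to demand: 1138 - 4Pb = 228.5 + 4.5Pb, so Pb = 107.
Sellers receive Ps = 107 + 51 = 158; x' = 1138 − 4·107 = 710.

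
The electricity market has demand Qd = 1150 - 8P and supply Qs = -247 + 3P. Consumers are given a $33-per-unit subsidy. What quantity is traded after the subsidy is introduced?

Pre-subsidy: 1150 - 8P = -247 + 3P gives P* = 127, Q* = 134.
With the rebate, buyers effectively pay Pb = Ps − 33, where Ps is the price sellers receive.
Demand in terms of Ps becomes Qd = 1150 − 8(Ps − 33) = 1414 - 8Ps. Setting this equal to supply: 1414 - 8Ps = -247 + 3Ps, so Ps = 151.
Buyers pay Pb = 151 − 33 = 118; Q' = -247 + 3·151 = 206.

Q' = 206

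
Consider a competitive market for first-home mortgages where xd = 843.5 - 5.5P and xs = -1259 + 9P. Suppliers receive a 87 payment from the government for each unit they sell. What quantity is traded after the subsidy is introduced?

x' = 343

Pre-subsidy: 843.5 - 5.5P = -1259 + 9P gives P* = 145, x* = 46.
With the subsidy, sellers receive Ps = Pb + 87 for each unit, where Pb is the price buyers pay.
Supply in terms of Pb becomes xs = -1259 + 9(Pb + 87) = -476 + 9Pb. Setting this equal to demand: 843.5 - 5.5Pb = -476 + 9Pb, so Pb = 91.
Sellers receive Ps = 91 + 87 = 178; x' = 843.5 − 5.5·91 = 343.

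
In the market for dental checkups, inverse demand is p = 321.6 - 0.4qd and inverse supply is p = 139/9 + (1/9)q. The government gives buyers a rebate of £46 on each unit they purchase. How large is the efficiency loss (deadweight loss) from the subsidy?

Pre-subsidy: 321.6 - 0.4q = 139/9 + (1/9)q gives q* = 599 and p* = 82.
With the rebate, buyers effectively pay pb = ps − 46, where ps is the price sellers receive.
On the curves, pb = 321.6 - 0.4q and ps = 139/9 + (1/9)q; the wedge ps − pb = 46 gives 139/9 + (1/9)q − (321.6 - 0.4q) = 46, so q' = 689.
Then pb = 321.6 − 0.4·689 = 46 and ps = 139/9 + (1/9)·689 = 92.
The subsidy expands output by 689 − 599 = 90 past the efficient level; on those units the gap between marginal cost and willingness to pay runs from 0 up to 46.
DWL = ½ × 46 × 90 = 2070.

Deadweight loss = £2070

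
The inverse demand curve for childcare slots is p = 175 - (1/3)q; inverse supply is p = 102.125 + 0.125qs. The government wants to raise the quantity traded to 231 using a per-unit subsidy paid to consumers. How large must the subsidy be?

Required subsidy s = 33 per unit

At q = 231, from the demand curve buyers pay pb = 175 − (1/3)·231 = 98; from the supply curve sellers need ps = 102.125 + 0.125·231 = 131.
The subsidy must fill the gap: s = ps − pb = 131 − 98 = 33.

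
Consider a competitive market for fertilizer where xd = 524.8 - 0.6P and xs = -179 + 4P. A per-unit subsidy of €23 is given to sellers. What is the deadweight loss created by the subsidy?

Pre-subsidy: 524.8 - 0.6P = -179 + 4P gives P* = 153, x* = 433.
With the subsidy, sellers receive Ps = Pb + 23 for each unit, where Pb is the price buyers pay.
Supply in terms of Pb becomes xs = -179 + 4(Pb + 23) = -87 + 4Pb. Setting this equal to demand: 524.8 - 0.6Pb = -87 + 4Pb, so Pb = 133.
Sellers receive Ps = 133 + 23 = 156; x' = 524.8 − 0.6·133 = 445.
The subsidy expands output by 445 − 433 = 12 past the efficient level; on those units the gap between marginal cost and willingness to pay runs from 0 up to 23.
DWL = ½ × 23 × 12 = 138.

Deadweight loss = €138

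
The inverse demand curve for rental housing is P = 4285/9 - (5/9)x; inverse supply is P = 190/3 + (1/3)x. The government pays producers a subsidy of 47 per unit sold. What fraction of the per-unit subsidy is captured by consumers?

Consumer share = 0.625

Pre-subsidy: 4285/9 - (5/9)x = 190/3 + (1/3)x gives x* = 464.375 and P* = 218.125.
With the subsidy, sellers receive Ps = Pb + 47 for each unit, where Pb is the price buyers pay.
On the curves, Pb = 4285/9 - (5/9)x and Ps = 190/3 + (1/3)x; the wedge Ps − Pb = 47 gives 190/3 + (1/3)x − (4285/9 - (5/9)x) = 47, so x' = 517.25.
Then Pb = 4285/9 − (5/9)·517.25 = 188.75 and Ps = 190/3 + (1/3)·517.25 = 235.75.
Buyers' price falls by P* − Pb = 218.125 − 188.75 = 29.375; sellers' price rises by Ps − P* = 235.75 − 218.125 = 17.625.
So consumers capture 29.375/47 = 0.625 of each unit of subsidy.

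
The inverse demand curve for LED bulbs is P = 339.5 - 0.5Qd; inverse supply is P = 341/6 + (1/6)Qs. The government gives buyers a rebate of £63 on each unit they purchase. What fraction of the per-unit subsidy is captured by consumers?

Pre-subsidy: 339.5 - 0.5Q = 341/6 + (1/6)Q gives Q* = 424 and P* = 127.5.
With the rebate, buyers effectively pay Pb = Ps − 63, where Ps is the price sellers receive.
On the curves, Pb = 339.5 - 0.5Q and Ps = 341/6 + (1/6)Q; the wedge Ps − Pb = 63 gives 341/6 + (1/6)Q − (339.5 - 0.5Q) = 63, so Q' = 518.5.
Then Pb = 339.5 − 0.5·518.5 = 80.25 and Ps = 341/6 + (1/6)·518.5 = 143.25.
Buyers' price falls by P* − Pb = 127.5 − 80.25 = 47.25; sellers' price rises by Ps − P* = 143.25 − 127.5 = 15.75.
So consumers capture 47.25/63 = 0.75 of each unit of subsidy.

Consumer share = 0.75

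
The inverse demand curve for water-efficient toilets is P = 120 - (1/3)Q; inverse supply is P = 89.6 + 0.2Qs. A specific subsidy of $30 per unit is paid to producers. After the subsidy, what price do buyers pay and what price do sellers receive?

Pre-subsidy: 120 - (1/3)Q = 89.6 + 0.2Q gives Q* = 57 and P* = 101.
With the subsidy, sellers receive Ps = Pb + 30 for each unit, where Pb is the price buyers pay.
On the curves, Pb = 120 - (1/3)Q and Ps = 89.6 + 0.2Q; the wedge Ps − Pb = 30 gives 89.6 + 0.2Q − (120 - (1/3)Q) = 30, so Q' = 113.25.
Then Pb = 120 − (1/3)·113.25 = 82.25 and Ps = 89.6 + 0.2·113.25 = 112.25.

Buyers pay $82.25; sellers receive $112.25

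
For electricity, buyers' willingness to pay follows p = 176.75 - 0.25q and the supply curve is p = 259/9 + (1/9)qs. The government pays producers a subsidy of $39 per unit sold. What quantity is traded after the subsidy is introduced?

q' = 6731/13

Pre-subsidy: 176.75 - 0.25q = 259/9 + (1/9)q gives q* = 5327/13 and p* = 966/13.
With the subsidy, sellers receive ps = pb + 39 for each unit, where pb is the price buyers pay.
On the curves, pb = 176.75 - 0.25q and ps = 259/9 + (1/9)q; the wedge ps − pb = 39 gives 259/9 + (1/9)q − (176.75 - 0.25q) = 39, so q' = 6731/13.
Then pb = 176.75 − 0.25·(6731/13) = 615/13 and ps = 259/9 + (1/9)·(6731/13) = 1122/13.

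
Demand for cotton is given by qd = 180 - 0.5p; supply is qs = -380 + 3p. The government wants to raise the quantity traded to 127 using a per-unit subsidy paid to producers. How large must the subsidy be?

Required subsidy s = 63 per unit

At q = 127, invert demand for the buyer price: pb = (180 − 127)/0.5 = 106; invert supply for the seller price: ps = (127 − (-380))/3 = 169.
The subsidy must fill the gap: s = ps − pb = 169 − 106 = 63.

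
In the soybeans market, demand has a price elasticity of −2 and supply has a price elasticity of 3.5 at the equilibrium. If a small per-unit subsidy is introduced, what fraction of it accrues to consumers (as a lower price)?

Consumer share = 7/11

For a small subsidy around the equilibrium, the benefit split depends on the relative slopes, which at a point are proportional to the elasticities.
Buyer share = εs/(εs + |εd|) = 3.5/(3.5 + 2) = 7/11; seller share = |εd|/(εs + |εd|) = 4/11.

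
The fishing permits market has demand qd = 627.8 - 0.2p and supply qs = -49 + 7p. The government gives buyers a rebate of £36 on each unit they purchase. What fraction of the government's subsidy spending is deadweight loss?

DWL / government spending = 1/176

Pre-subsidy: 627.8 - 0.2p = -49 + 7p gives p* = 94, q* = 609.
With the rebate, buyers effectively pay pb = ps − 36, where ps is the price sellers receive.
Demand in terms of ps becomes qd = 627.8 − 0.2(ps − 36) = 635 - 0.2ps. Setting this equal to supply: 635 - 0.2ps = -49 + 7ps, so ps = 95.
Buyers pay pb = 95 − 36 = 59; q' = -49 + 7·95 = 616.
ΔCS = ½(609 + 616)(94 − 59) = 21437.5; ΔPS = ½(609 + 616)(95 − 94) = 612.5.
Government spending = 36 × 616 = 22176.
DWL = ½ × 36 × (616 − 609) = 126; fraction = 126 / 22176 = 1/176.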